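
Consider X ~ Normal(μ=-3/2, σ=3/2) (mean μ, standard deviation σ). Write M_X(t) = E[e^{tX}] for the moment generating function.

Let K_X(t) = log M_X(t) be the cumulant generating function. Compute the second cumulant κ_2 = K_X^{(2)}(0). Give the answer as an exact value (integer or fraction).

κ_2 = D^2[K](0) = 9/4

M_X(t) = e^(9*t^2/8 - 3*t/2)
K_X(t) = log M_X(t) = 9*t^2/8 - 3*t/2
D^2[K](t) = 9/4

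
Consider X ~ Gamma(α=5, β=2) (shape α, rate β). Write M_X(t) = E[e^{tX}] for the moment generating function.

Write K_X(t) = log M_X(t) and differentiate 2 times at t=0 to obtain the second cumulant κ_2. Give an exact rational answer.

M_X(t) = 32/(2 - t)^5
K_X(t) = log M_X(t) = -5*log(2 - t) + 5*log(2)
D^2[K](t) = 5/(t^2 - 4*t + 4)

κ_2 = D^2[K](0) = 5/4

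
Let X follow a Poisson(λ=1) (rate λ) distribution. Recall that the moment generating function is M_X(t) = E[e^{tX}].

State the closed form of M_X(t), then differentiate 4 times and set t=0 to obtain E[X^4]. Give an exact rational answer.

E[X^4] = d^4M/dt^4 |_{t=0} = 15

M_X(t) = e^(e^(t) - 1)
dM/dt = e^(-1)*e^(t)*e^(e^(t))
d^2M/dt^2 = (e^(2*t)*e^(e^(t)) + e^(t)*e^(e^(t)))*e^(-1)
d^3M/dt^3 = (e^(3*t)*e^(e^(t)) + 3*e^(2*t)*e^(e^(t)) + e^(t)*e^(e^(t)))*e^(-1)
d^4M/dt^4 = (e^(4*t)*e^(e^(t)) + 6*e^(3*t)*e^(e^(t)) + 7*e^(2*t)*e^(e^(t)) + e^(t)*e^(e^(t)))*e^(-1)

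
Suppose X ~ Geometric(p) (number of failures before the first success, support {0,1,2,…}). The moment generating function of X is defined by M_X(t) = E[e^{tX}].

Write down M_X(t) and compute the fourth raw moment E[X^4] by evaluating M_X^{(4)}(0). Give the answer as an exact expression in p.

M_X(t) = p/(-(1 - p)*e^(t) + 1)
dM/dt = (-p^2*e^(t) + p*e^(t))/(p^2*e^(2*t) - 2*p*e^(2*t) + 2*p*e^(t) + e^(2*t) - 2*e^(t) + 1)

E[X^4] = d^4M/dt^4 |_{t=0} = 1 - 15/p + 50/p^2 - 60/p^3 + 24/p^4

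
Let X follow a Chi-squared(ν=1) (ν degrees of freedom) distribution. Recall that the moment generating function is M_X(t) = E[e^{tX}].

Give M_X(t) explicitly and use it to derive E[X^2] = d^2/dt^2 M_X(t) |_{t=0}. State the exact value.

E[X^2] = d^2M/dt^2 |_{t=0} = 3

M_X(t) = 1/√(1 - 2*t)
dM/dt = -1/(2*t*√(1 - 2*t) - √(1 - 2*t))
d^2M/dt^2 = 3/(4*t^2*√(1 - 2*t) - 4*t*√(1 - 2*t) + √(1 - 2*t))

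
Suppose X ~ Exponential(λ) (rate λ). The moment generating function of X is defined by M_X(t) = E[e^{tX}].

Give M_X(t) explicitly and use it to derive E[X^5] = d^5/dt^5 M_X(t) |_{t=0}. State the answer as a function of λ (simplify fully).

E[X^5] = M^(5)(0) = 120/λ^5

M_X(t) = λ/(λ - t)
M^(5)(t) = 120*λ/(λ^6 - 6*λ^5*t + 15*λ^4*t^2 - 20*λ^3*t^3 + 15*λ^2*t^4 - 6*λ*t^5 + t^6)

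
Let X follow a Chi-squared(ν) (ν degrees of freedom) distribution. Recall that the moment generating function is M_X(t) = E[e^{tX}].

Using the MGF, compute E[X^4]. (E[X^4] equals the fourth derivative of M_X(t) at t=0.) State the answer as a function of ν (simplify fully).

M_X(t) = (1 - 2*t)^(-ν/2)
M′(t) = -ν/(2*t*(1 - 2*t)^(ν/2) - (1 - 2*t)^(ν/2))
M′′(t) = (ν^2 + 2*ν)/(4*t^2*(1 - 2*t)^(ν/2) - 4*t*(1 - 2*t)^(ν/2) + (1 - 2*t)^(ν/2))
M′′′(t) = (-ν^3 - 6*ν^2 - 8*ν)/(8*t^3*(1 - 2*t)^(ν/2) - 12*t^2*(1 - 2*t)^(ν/2) + 6*t*(1 - 2*t)^(ν/2) - (1 - 2*t)^(ν/2))
M′′′′(t) = (ν^4 + 12*ν^3 + 44*ν^2 + 48*ν)/(16*t^4*(1 - 2*t)^(ν/2) - 32*t^3*(1 - 2*t)^(ν/2) + 24*t^2*(1 - 2*t)^(ν/2) - 8*t*(1 - 2*t)^(ν/2) + (1 - 2*t)^(ν/2))

E[X^4] = M′′′′(0) = ν*(ν^3 + 12*ν^2 + 44*ν + 48)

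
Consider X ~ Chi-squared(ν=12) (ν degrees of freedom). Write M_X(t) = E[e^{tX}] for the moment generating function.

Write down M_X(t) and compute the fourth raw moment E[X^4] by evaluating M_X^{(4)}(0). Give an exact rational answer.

M_X(t) = (1 - 2*t)^(-6)
dM/dt = -12/(128*t^7 - 448*t^6 + 672*t^5 - 560*t^4 + 280*t^3 - 84*t^2 + 14*t - 1)
d^2M/dt^2 = 168/(256*t^8 - 1024*t^7 + 1792*t^6 - 1792*t^5 + 1120*t^4 - 448*t^3 + 112*t^2 - 16*t + 1)
d^3M/dt^3 = -2688/(512*t^9 - 2304*t^8 + 4608*t^7 - 5376*t^6 + 4032*t^5 - 2016*t^4 + 672*t^3 - 144*t^2 + 18*t - 1)
d^4M/dt^4 = 48384/(1024*t^10 - 5120*t^9 + 11520*t^8 - 15360*t^7 + 13440*t^6 - 8064*t^5 + 3360*t^4 - 960*t^3 + 180*t^2 - 20*t + 1)

E[X^4] = d^4M/dt^4 |_{t=0} = 48384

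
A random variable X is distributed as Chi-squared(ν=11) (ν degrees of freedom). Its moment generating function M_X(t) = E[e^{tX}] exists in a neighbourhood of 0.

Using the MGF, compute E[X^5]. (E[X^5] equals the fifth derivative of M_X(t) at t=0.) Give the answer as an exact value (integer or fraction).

M_X(t) = (1 - 2*t)^(-11/2)

E[X^5] = M^(5)(0) = 692835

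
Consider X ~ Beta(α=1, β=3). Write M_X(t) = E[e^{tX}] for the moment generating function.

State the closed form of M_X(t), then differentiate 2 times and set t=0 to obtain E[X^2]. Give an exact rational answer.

M_X(t) = ₁F₁(1; 4; t)
D^2[M](t) = ₁F₁(3; 6; t)/10

E[X^2] = D^2[M](0) = 1/10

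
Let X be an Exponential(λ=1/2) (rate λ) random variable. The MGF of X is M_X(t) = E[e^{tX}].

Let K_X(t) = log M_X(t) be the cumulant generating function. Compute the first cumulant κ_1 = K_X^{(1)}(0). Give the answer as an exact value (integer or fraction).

M_X(t) = 1/(2*(1/2 - t))
K_X(t) = log M_X(t) = -log(1/2 - t) - log(2)
K′(t) = -2/(2*t - 1)

κ_1 = K′(0) = 2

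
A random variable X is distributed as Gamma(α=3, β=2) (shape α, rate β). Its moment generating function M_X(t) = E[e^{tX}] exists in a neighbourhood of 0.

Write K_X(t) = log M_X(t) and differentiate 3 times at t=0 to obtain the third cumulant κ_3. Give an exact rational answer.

M_X(t) = 8/(2 - t)^3
K_X(t) = log M_X(t) = -3*log(2 - t) + 3*log(2)
K′(t) = -3/(t - 2)
K′′(t) = 3/(t^2 - 4*t + 4)
K′′′(t) = -6/(t^3 - 6*t^2 + 12*t - 8)

κ_3 = K′′′(0) = 3/4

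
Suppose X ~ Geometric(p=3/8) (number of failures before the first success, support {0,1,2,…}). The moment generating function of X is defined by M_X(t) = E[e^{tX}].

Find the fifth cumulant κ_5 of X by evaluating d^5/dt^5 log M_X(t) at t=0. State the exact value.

M_X(t) = 3/(8*(1 - 5*e^(t)/8))
K_X(t) = log M_X(t) = -log(1 - 5*e^(t)/8) - 3*log(2) + log(3)
dK/dt = -5*e^(t)/(5*e^(t) - 8)
d^2K/dt^2 = 40*e^(t)/(25*e^(2*t) - 80*e^(t) + 64)
d^3K/dt^3 = (-200*e^(2*t) - 320*e^(t))/(125*e^(3*t) - 600*e^(2*t) + 960*e^(t) - 512)
d^4K/dt^4 = (1000*e^(3*t) + 6400*e^(2*t) + 2560*e^(t))/(625*e^(4*t) - 4000*e^(3*t) + 9600*e^(2*t) - 10240*e^(t) + 4096)
d^5K/dt^5 = (-5000*e^(4*t) - 88000*e^(3*t) - 140800*e^(2*t) - 20480*e^(t))/(3125*e^(5*t) - 25000*e^(4*t) + 80000*e^(3*t) - 128000*e^(2*t) + 102400*e^(t) - 32768)

κ_5 = d^5K/dt^5 |_{t=0} = 84760/81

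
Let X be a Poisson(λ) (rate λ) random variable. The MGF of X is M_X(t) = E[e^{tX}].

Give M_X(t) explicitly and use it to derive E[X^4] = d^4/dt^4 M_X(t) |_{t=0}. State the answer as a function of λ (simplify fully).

E[X^4] = d^4M/dt^4 |_{t=0} = λ*(λ^3 + 6*λ^2 + 7*λ + 1)

M_X(t) = e^(λ*(e^(t) - 1))
dM/dt = λ*e^(-λ)*e^(t)*e^(λ*e^(t))
d^2M/dt^2 = (λ^2*e^(2*t)*e^(λ*e^(t)) + λ*e^(t)*e^(λ*e^(t)))*e^(-λ)
d^3M/dt^3 = (λ^3*e^(3*t)*e^(λ*e^(t)) + 3*λ^2*e^(2*t)*e^(λ*e^(t)) + λ*e^(t)*e^(λ*e^(t)))*e^(-λ)
d^4M/dt^4 = (λ^4*e^(4*t)*e^(λ*e^(t)) + 6*λ^3*e^(3*t)*e^(λ*e^(t)) + 7*λ^2*e^(2*t)*e^(λ*e^(t)) + λ*e^(t)*e^(λ*e^(t)))*e^(-λ)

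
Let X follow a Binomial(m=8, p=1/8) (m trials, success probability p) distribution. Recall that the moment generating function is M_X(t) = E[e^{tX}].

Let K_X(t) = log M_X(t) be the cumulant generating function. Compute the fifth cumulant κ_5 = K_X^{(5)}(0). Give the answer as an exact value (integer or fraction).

M_X(t) = (e^(t)/8 + 7/8)^8
K_X(t) = log M_X(t) = 8*log(e^(t)/8 + 7/8)
K′(t) = 8*e^(t)/(e^(t) + 7)
K′′(t) = 56*e^(t)/(e^(2*t) + 14*e^(t) + 49)
K′′′(t) = (-56*e^(2*t) + 392*e^(t))/(e^(3*t) + 21*e^(2*t) + 147*e^(t) + 343)
K′′′′(t) = (56*e^(3*t) - 1568*e^(2*t) + 2744*e^(t))/(e^(4*t) + 28*e^(3*t) + 294*e^(2*t) + 1372*e^(t) + 2401)
K′′′′′(t) = (-56*e^(4*t) + 4312*e^(3*t) - 30184*e^(2*t) + 19208*e^(t))/(e^(5*t) + 35*e^(4*t) + 490*e^(3*t) + 3430*e^(2*t) + 12005*e^(t) + 16807)

κ_5 = K′′′′′(0) = -105/512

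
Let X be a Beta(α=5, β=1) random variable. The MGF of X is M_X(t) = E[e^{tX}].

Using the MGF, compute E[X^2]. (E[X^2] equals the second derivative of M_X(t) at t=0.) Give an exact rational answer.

E[X^2] = M′′(0) = 5/7

M_X(t) = ₁F₁(5; 6; t)
M′(t) = 5*₁F₁(6; 7; t)/6
M′′(t) = 5*₁F₁(7; 8; t)/7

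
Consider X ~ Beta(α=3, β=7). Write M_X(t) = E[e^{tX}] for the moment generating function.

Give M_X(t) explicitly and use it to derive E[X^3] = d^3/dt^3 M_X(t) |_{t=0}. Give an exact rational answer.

M_X(t) = ₁F₁(3; 10; t)
M^(3)(t) = ₁F₁(6; 13; t)/22

E[X^3] = M^(3)(0) = 1/22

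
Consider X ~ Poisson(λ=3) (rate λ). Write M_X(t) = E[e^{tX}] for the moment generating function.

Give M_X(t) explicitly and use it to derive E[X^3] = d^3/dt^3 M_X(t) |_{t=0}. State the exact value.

E[X^3] = D^3[M](0) = 57

M_X(t) = e^(3*e^(t) - 3)
D^3[M](t) = (27*e^(3*t)*e^(3*e^(t)) + 27*e^(2*t)*e^(3*e^(t)) + 3*e^(t)*e^(3*e^(t)))*e^(-3)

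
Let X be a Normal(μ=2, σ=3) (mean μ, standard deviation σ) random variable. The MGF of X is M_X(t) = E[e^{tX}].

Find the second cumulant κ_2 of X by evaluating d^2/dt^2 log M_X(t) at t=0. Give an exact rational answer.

M_X(t) = e^(9*t^2/2 + 2*t)
K_X(t) = log M_X(t) = 9*t^2/2 + 2*t
dK/dt = 9*t + 2
d^2K/dt^2 = 9

κ_2 = d^2K/dt^2 |_{t=0} = 9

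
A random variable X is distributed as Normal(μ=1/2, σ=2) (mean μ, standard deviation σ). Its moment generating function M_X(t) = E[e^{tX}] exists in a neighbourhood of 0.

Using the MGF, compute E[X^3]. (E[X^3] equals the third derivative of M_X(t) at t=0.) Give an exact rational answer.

M_X(t) = e^(2*t^2 + t/2)
D^3[M](t) = 64*t^3*e^(t/2)*e^(2*t^2) + 24*t^2*e^(t/2)*e^(2*t^2) + 51*t*e^(t/2)*e^(2*t^2) + 49*e^(t/2)*e^(2*t^2)/8

E[X^3] = D^3[M](0) = 49/8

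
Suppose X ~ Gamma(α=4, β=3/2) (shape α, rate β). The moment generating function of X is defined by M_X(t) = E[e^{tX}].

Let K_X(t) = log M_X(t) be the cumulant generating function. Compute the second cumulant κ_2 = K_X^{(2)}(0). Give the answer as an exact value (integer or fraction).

M_X(t) = 81/(16*(3/2 - t)^4)
K_X(t) = log M_X(t) = -4*log(3/2 - t) - 4*log(2) + 4*log(3)
D^2[K](t) = 16/(4*t^2 - 12*t + 9)

κ_2 = D^2[K](0) = 16/9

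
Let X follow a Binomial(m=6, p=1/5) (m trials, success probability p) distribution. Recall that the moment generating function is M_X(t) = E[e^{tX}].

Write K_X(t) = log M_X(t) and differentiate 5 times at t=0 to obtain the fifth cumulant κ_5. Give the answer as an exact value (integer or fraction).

M_X(t) = (e^(t)/5 + 4/5)^6
K_X(t) = log M_X(t) = 6*log(e^(t)/5 + 4/5)
dK/dt = 6*e^(t)/(e^(t) + 4)
d^2K/dt^2 = 24*e^(t)/(e^(2*t) + 8*e^(t) + 16)
d^3K/dt^3 = (-24*e^(2*t) + 96*e^(t))/(e^(3*t) + 12*e^(2*t) + 48*e^(t) + 64)
d^4K/dt^4 = (24*e^(3*t) - 384*e^(2*t) + 384*e^(t))/(e^(4*t) + 16*e^(3*t) + 96*e^(2*t) + 256*e^(t) + 256)
d^5K/dt^5 = (-24*e^(4*t) + 1056*e^(3*t) - 4224*e^(2*t) + 1536*e^(t))/(e^(5*t) + 20*e^(4*t) + 160*e^(3*t) + 640*e^(2*t) + 1280*e^(t) + 1024)

κ_5 = d^5K/dt^5 |_{t=0} = -1656/3125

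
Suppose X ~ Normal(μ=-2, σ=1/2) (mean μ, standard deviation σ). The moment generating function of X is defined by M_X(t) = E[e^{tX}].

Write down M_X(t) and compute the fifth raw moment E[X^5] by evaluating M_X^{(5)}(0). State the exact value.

M_X(t) = e^(t^2/8 - 2*t)
dM/dt = t*e^(-2*t)*e^(t^2/8)/4 - 2*e^(-2*t)*e^(t^2/8)
d^2M/dt^2 = (t^2*e^(t^2/8) - 16*t*e^(t^2/8) + 68*e^(t^2/8))*e^(-2*t)/16
d^3M/dt^3 = (t^3*e^(t^2/8) - 24*t^2*e^(t^2/8) + 204*t*e^(t^2/8) - 608*e^(t^2/8))*e^(-2*t)/64
d^4M/dt^4 = (t^4*e^(t^2/8) - 32*t^3*e^(t^2/8) + 408*t^2*e^(t^2/8) - 2432*t*e^(t^2/8) + 5680*e^(t^2/8))*e^(-2*t)/256
d^5M/dt^5 = (t^5*e^(t^2/8) - 40*t^4*e^(t^2/8) + 680*t^3*e^(t^2/8) - 6080*t^2*e^(t^2/8) + 28400*t*e^(t^2/8) - 55168*e^(t^2/8))*e^(-2*t)/1024

E[X^5] = d^5M/dt^5 |_{t=0} = -431/8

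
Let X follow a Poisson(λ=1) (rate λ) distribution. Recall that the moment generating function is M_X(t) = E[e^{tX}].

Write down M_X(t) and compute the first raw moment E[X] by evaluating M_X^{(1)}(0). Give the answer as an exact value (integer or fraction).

M_X(t) = e^(e^(t) - 1)
M′(t) = e^(-1)*e^(t)*e^(e^(t))

E[X] = M′(0) = 1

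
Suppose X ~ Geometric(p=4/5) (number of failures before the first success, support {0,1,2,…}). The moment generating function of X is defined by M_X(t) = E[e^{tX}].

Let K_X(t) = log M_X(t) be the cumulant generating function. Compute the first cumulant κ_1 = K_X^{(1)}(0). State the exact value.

M_X(t) = 4/(5*(1 - e^(t)/5))
K_X(t) = log M_X(t) = -log(1 - e^(t)/5) - log(5) + 2*log(2)
D[K](t) = -e^(t)/(e^(t) - 5)

κ_1 = D[K](0) = 1/4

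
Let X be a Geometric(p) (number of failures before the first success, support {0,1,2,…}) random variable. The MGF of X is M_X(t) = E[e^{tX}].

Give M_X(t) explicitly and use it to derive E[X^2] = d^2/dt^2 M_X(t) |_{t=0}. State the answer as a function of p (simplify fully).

E[X^2] = M′′(0) = 1 - 3/p + 2/p^2

M_X(t) = p/(-(1 - p)*e^(t) + 1)
M′(t) = (-p^2*e^(t) + p*e^(t))/(p^2*e^(2*t) - 2*p*e^(2*t) + 2*p*e^(t) + e^(2*t) - 2*e^(t) + 1)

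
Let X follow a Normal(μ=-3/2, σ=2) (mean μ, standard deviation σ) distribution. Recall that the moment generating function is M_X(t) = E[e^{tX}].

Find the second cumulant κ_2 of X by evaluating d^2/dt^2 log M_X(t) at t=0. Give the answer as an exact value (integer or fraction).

κ_2 = K′′(0) = 4

M_X(t) = e^(2*t^2 - 3*t/2)
K_X(t) = log M_X(t) = 2*t^2 - 3*t/2
K′(t) = 4*t - 3/2
K′′(t) = 4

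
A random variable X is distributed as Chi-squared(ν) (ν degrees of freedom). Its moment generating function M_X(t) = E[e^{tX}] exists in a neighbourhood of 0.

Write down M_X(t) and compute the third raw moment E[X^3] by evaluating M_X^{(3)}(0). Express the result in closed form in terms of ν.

E[X^3] = M^(3)(0) = ν*(ν^2 + 6*ν + 8)

M_X(t) = (1 - 2*t)^(-ν/2)
M^(3)(t) = (-ν^3 - 6*ν^2 - 8*ν)/(8*t^3*(1 - 2*t)^(ν/2) - 12*t^2*(1 - 2*t)^(ν/2) + 6*t*(1 - 2*t)^(ν/2) - (1 - 2*t)^(ν/2))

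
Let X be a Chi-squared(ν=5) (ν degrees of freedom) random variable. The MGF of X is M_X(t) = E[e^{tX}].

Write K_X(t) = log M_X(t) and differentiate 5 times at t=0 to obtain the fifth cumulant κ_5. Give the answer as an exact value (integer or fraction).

κ_5 = K^(5)(0) = 1920

M_X(t) = (1 - 2*t)^(-5/2)
K_X(t) = log M_X(t) = -5*log(1 - 2*t)/2
K^(5)(t) = -1920/(32*t^5 - 80*t^4 + 80*t^3 - 40*t^2 + 10*t - 1)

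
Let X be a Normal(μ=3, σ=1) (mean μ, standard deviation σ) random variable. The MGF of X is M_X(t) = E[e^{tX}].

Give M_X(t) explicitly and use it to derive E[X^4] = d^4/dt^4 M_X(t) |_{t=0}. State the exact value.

M_X(t) = e^(t^2/2 + 3*t)
M^(4)(t) = t^4*e^(3*t)*e^(t^2/2) + 12*t^3*e^(3*t)*e^(t^2/2) + 60*t^2*e^(3*t)*e^(t^2/2) + 144*t*e^(3*t)*e^(t^2/2) + 138*e^(3*t)*e^(t^2/2)

E[X^4] = M^(4)(0) = 138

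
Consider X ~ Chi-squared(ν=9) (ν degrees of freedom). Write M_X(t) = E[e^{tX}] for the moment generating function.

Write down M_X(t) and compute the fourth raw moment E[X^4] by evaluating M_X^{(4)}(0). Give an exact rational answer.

E[X^4] = M′′′′(0) = 19305

M_X(t) = (1 - 2*t)^(-9/2)
M′(t) = -9/(32*t^5*√(1 - 2*t) - 80*t^4*√(1 - 2*t) + 80*t^3*√(1 - 2*t) - 40*t^2*√(1 - 2*t) + 10*t*√(1 - 2*t) - √(1 - 2*t))
M′′(t) = 99/(64*t^6*√(1 - 2*t) - 192*t^5*√(1 - 2*t) + 240*t^4*√(1 - 2*t) - 160*t^3*√(1 - 2*t) + 60*t^2*√(1 - 2*t) - 12*t*√(1 - 2*t) + √(1 - 2*t))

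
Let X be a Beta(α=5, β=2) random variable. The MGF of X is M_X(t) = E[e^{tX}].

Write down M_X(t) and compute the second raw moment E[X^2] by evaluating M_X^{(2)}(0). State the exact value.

E[X^2] = M′′(0) = 15/28

M_X(t) = ₁F₁(5; 7; t)
M′(t) = 5*₁F₁(6; 8; t)/7
M′′(t) = 15*₁F₁(7; 9; t)/28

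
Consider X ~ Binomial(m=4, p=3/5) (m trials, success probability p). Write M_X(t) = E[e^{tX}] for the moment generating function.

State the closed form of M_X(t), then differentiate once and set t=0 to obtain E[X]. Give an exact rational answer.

M_X(t) = (3*e^(t)/5 + 2/5)^4
dM/dt = 324*e^(4*t)/625 + 648*e^(3*t)/625 + 432*e^(2*t)/625 + 96*e^(t)/625

E[X] = dM/dt |_{t=0} = 12/5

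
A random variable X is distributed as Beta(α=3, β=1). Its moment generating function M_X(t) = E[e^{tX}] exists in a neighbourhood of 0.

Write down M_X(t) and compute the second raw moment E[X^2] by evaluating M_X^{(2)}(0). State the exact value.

E[X^2] = M′′(0) = 3/5

M_X(t) = ₁F₁(3; 4; t)
M′(t) = 3*₁F₁(4; 5; t)/4
M′′(t) = 3*₁F₁(5; 6; t)/5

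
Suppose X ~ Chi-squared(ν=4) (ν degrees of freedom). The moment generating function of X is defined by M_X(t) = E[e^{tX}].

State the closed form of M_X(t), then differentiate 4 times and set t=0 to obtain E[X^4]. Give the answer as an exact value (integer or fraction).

M_X(t) = (1 - 2*t)^(-2)
M^(4)(t) = 1920/(64*t^6 - 192*t^5 + 240*t^4 - 160*t^3 + 60*t^2 - 12*t + 1)

E[X^4] = M^(4)(0) = 1920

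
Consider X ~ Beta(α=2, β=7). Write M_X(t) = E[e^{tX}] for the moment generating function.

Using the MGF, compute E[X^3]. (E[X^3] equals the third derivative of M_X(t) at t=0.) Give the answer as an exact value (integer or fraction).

M_X(t) = ₁F₁(2; 9; t)
D^3[M](t) = 4*₁F₁(5; 12; t)/165

E[X^3] = D^3[M](0) = 4/165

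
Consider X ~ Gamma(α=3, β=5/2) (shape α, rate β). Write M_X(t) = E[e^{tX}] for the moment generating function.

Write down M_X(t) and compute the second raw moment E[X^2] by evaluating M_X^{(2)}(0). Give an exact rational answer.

M_X(t) = 125/(8*(5/2 - t)^3)
M′(t) = 750/(16*t^4 - 160*t^3 + 600*t^2 - 1000*t + 625)
M′′(t) = -6000/(32*t^5 - 400*t^4 + 2000*t^3 - 5000*t^2 + 6250*t - 3125)

E[X^2] = M′′(0) = 48/25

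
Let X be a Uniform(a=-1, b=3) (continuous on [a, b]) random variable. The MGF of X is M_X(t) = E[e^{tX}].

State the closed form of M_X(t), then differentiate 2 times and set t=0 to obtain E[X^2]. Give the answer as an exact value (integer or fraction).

E[X^2] = D^2[M](0) = 7/3

M_X(t) = (e^(3*t) - e^(-t))/(4*t)
D^2[M](t) = (9*t^2*e^(4*t) - t^2 - 6*t*e^(4*t) - 2*t + 2*e^(4*t) - 2)*e^(-t)/(4*t^3)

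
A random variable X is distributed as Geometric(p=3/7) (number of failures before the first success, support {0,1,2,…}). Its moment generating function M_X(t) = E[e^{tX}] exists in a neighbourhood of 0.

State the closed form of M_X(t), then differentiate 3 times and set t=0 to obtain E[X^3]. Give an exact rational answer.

M_X(t) = 3/(7*(1 - 4*e^(t)/7))
M′(t) = 12*e^(t)/(16*e^(2*t) - 56*e^(t) + 49)
M′′(t) = (-48*e^(2*t) - 84*e^(t))/(64*e^(3*t) - 336*e^(2*t) + 588*e^(t) - 343)
M′′′(t) = (192*e^(3*t) + 1344*e^(2*t) + 588*e^(t))/(256*e^(4*t) - 1792*e^(3*t) + 4704*e^(2*t) - 5488*e^(t) + 2401)

E[X^3] = M′′′(0) = 236/9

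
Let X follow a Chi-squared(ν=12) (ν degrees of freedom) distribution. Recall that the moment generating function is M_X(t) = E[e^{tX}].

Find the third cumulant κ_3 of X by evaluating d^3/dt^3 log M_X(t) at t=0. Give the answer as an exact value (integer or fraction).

M_X(t) = (1 - 2*t)^(-6)
K_X(t) = log M_X(t) = -6*log(1 - 2*t)
K^(3)(t) = -96/(8*t^3 - 12*t^2 + 6*t - 1)

κ_3 = K^(3)(0) = 96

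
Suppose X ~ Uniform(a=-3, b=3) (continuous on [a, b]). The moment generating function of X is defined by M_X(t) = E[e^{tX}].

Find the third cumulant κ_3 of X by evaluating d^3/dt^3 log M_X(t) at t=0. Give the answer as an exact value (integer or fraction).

κ_3 = d^3K/dt^3 |_{t=0} = 0

M_X(t) = (e^(3*t) - e^(-3*t))/(6*t)
K_X(t) = log M_X(t) = -log(t) + log(e^(3*t) - e^(-3*t)) - log(6)
dK/dt = (3*t*e^(6*t) + 3*t - e^(6*t) + 1)/(t*e^(6*t) - t)
d^2K/dt^2 = (-36*t^2*e^(6*t) + e^(12*t) - 2*e^(6*t) + 1)/(t^2*e^(12*t) - 2*t^2*e^(6*t) + t^2)
d^3K/dt^3 = (216*t^3*e^(12*t) + 216*t^3*e^(6*t) - 2*e^(18*t) + 6*e^(12*t) - 6*e^(6*t) + 2)/(t^3*e^(18*t) - 3*t^3*e^(12*t) + 3*t^3*e^(6*t) - t^3)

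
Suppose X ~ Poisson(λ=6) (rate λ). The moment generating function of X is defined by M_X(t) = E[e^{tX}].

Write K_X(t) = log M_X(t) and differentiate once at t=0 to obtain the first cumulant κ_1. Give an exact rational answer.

κ_1 = K′(0) = 6

M_X(t) = e^(6*e^(t) - 6)
K_X(t) = log M_X(t) = 6*e^(t) - 6
K′(t) = 6*e^(t)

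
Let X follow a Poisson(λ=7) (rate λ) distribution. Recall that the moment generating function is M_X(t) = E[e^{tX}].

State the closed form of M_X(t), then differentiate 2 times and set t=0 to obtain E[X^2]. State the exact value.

M_X(t) = e^(7*e^(t) - 7)
D^2[M](t) = (49*e^(2*t)*e^(7*e^(t)) + 7*e^(t)*e^(7*e^(t)))*e^(-7)

E[X^2] = D^2[M](0) = 56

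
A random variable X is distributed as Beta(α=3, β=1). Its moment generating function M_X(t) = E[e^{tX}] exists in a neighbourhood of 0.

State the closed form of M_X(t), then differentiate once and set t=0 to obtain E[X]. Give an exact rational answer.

M_X(t) = ₁F₁(3; 4; t)
M^(1)(t) = 3*₁F₁(4; 5; t)/4

E[X] = M^(1)(0) = 3/4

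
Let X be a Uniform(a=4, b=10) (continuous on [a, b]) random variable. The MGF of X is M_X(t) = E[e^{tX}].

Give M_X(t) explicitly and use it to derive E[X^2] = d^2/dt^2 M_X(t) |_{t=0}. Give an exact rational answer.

E[X^2] = M′′(0) = 52

M_X(t) = (e^(10*t) - e^(4*t))/(6*t)
M′(t) = (10*t*e^(10*t) - 4*t*e^(4*t) - e^(10*t) + e^(4*t))/(6*t^2)
M′′(t) = (50*t^2*e^(10*t) - 8*t^2*e^(4*t) - 10*t*e^(10*t) + 4*t*e^(4*t) + e^(10*t) - e^(4*t))/(3*t^3)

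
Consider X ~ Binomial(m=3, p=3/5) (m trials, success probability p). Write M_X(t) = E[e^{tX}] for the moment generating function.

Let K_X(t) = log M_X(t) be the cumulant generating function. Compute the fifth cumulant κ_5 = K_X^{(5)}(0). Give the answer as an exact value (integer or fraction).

M_X(t) = (3*e^(t)/5 + 2/5)^3
K_X(t) = log M_X(t) = 3*log(3*e^(t)/5 + 2/5)
K^(5)(t) = (-486*e^(4*t) + 3564*e^(3*t) - 2376*e^(2*t) + 144*e^(t))/(243*e^(5*t) + 810*e^(4*t) + 1080*e^(3*t) + 720*e^(2*t) + 240*e^(t) + 32)

κ_5 = K^(5)(0) = 846/3125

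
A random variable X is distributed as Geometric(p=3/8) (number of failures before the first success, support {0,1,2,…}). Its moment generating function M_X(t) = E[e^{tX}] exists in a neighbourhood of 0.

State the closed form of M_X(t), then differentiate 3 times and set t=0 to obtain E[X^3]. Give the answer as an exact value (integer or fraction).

M_X(t) = 3/(8*(1 - 5*e^(t)/8))
D^3[M](t) = (375*e^(3*t) + 2400*e^(2*t) + 960*e^(t))/(625*e^(4*t) - 4000*e^(3*t) + 9600*e^(2*t) - 10240*e^(t) + 4096)

E[X^3] = D^3[M](0) = 415/9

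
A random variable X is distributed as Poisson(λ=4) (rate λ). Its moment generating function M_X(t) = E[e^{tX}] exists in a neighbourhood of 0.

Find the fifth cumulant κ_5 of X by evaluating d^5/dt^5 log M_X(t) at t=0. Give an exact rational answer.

M_X(t) = e^(4*e^(t) - 4)
K_X(t) = log M_X(t) = 4*e^(t) - 4
K′(t) = 4*e^(t)
K′′(t) = 4*e^(t)
K′′′(t) = 4*e^(t)
K′′′′(t) = 4*e^(t)
K′′′′′(t) = 4*e^(t)

κ_5 = K′′′′′(0) = 4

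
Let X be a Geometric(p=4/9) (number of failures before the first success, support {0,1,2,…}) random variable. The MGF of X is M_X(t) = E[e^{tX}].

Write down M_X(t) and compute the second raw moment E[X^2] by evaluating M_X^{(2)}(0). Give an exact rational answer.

E[X^2] = M′′(0) = 35/8

M_X(t) = 4/(9*(1 - 5*e^(t)/9))
M′(t) = 20*e^(t)/(25*e^(2*t) - 90*e^(t) + 81)
M′′(t) = (-100*e^(2*t) - 180*e^(t))/(125*e^(3*t) - 675*e^(2*t) + 1215*e^(t) - 729)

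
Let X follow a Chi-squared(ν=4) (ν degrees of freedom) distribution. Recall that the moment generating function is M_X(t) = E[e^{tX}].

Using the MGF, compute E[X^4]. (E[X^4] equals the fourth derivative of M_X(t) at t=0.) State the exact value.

E[X^4] = d^4M/dt^4 |_{t=0} = 1920

M_X(t) = (1 - 2*t)^(-2)
dM/dt = -4/(8*t^3 - 12*t^2 + 6*t - 1)
d^2M/dt^2 = 24/(16*t^4 - 32*t^3 + 24*t^2 - 8*t + 1)
d^3M/dt^3 = -192/(32*t^5 - 80*t^4 + 80*t^3 - 40*t^2 + 10*t - 1)
d^4M/dt^4 = 1920/(64*t^6 - 192*t^5 + 240*t^4 - 160*t^3 + 60*t^2 - 12*t + 1)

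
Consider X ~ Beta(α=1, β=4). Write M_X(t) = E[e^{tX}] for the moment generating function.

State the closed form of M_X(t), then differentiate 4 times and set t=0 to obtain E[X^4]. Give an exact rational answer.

M_X(t) = ₁F₁(1; 5; t)
M^(4)(t) = ₁F₁(5; 9; t)/70

E[X^4] = M^(4)(0) = 1/70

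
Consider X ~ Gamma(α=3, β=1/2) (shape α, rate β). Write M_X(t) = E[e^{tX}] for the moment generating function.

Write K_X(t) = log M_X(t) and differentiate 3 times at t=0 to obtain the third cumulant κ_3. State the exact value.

κ_3 = K′′′(0) = 48

M_X(t) = 1/(8*(1/2 - t)^3)
K_X(t) = log M_X(t) = -3*log(1/2 - t) - 3*log(2)
K′(t) = -6/(2*t - 1)
K′′(t) = 12/(4*t^2 - 4*t + 1)
K′′′(t) = -48/(8*t^3 - 12*t^2 + 6*t - 1)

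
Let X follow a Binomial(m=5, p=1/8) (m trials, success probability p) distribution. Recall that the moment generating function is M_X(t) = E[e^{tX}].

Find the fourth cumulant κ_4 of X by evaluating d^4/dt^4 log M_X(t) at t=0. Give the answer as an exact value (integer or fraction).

κ_4 = K^(4)(0) = 385/2048

M_X(t) = (e^(t)/8 + 7/8)^5
K_X(t) = log M_X(t) = 5*log(e^(t)/8 + 7/8)
K^(4)(t) = (35*e^(3*t) - 980*e^(2*t) + 1715*e^(t))/(e^(4*t) + 28*e^(3*t) + 294*e^(2*t) + 1372*e^(t) + 2401)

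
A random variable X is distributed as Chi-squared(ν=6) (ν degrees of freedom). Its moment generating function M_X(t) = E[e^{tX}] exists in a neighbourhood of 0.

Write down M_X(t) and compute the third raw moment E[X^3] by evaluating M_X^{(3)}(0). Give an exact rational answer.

M_X(t) = (1 - 2*t)^(-3)
M′(t) = 6/(16*t^4 - 32*t^3 + 24*t^2 - 8*t + 1)
M′′(t) = -48/(32*t^5 - 80*t^4 + 80*t^3 - 40*t^2 + 10*t - 1)
M′′′(t) = 480/(64*t^6 - 192*t^5 + 240*t^4 - 160*t^3 + 60*t^2 - 12*t + 1)

E[X^3] = M′′′(0) = 480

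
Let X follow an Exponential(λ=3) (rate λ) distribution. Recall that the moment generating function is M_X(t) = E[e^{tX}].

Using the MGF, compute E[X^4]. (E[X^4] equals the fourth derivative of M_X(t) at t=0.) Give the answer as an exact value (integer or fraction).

M_X(t) = 3/(3 - t)
D^4[M](t) = -72/(t^5 - 15*t^4 + 90*t^3 - 270*t^2 + 405*t - 243)

E[X^4] = D^4[M](0) = 8/27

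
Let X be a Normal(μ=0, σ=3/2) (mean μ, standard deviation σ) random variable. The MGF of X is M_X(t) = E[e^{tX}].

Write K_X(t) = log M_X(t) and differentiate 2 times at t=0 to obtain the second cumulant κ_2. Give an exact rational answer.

κ_2 = K^(2)(0) = 9/4

M_X(t) = e^(9*t^2/8)
K_X(t) = log M_X(t) = 9*t^2/8
K^(2)(t) = 9/4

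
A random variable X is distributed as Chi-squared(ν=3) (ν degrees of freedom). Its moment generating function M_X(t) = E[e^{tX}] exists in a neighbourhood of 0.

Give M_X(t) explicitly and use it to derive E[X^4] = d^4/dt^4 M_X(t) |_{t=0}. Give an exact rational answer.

E[X^4] = M′′′′(0) = 945

M_X(t) = (1 - 2*t)^(-3/2)
M′(t) = 3/(4*t^2*√(1 - 2*t) - 4*t*√(1 - 2*t) + √(1 - 2*t))
M′′(t) = -15/(8*t^3*√(1 - 2*t) - 12*t^2*√(1 - 2*t) + 6*t*√(1 - 2*t) - √(1 - 2*t))
M′′′(t) = 105/(16*t^4*√(1 - 2*t) - 32*t^3*√(1 - 2*t) + 24*t^2*√(1 - 2*t) - 8*t*√(1 - 2*t) + √(1 - 2*t))
M′′′′(t) = -945/(32*t^5*√(1 - 2*t) - 80*t^4*√(1 - 2*t) + 80*t^3*√(1 - 2*t) - 40*t^2*√(1 - 2*t) + 10*t*√(1 - 2*t) - √(1 - 2*t))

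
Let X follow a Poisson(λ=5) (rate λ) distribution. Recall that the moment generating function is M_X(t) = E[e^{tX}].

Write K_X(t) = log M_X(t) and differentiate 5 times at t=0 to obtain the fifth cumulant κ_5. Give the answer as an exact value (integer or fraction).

κ_5 = D^5[K](0) = 5

M_X(t) = e^(5*e^(t) - 5)
K_X(t) = log M_X(t) = 5*e^(t) - 5
D^5[K](t) = 5*e^(t)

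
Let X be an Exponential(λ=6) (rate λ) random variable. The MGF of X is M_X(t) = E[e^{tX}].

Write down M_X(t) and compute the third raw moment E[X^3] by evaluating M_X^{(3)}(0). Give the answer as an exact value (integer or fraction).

E[X^3] = M′′′(0) = 1/36

M_X(t) = 6/(6 - t)
M′(t) = 6/(t^2 - 12*t + 36)
M′′(t) = -12/(t^3 - 18*t^2 + 108*t - 216)
M′′′(t) = 36/(t^4 - 24*t^3 + 216*t^2 - 864*t + 1296)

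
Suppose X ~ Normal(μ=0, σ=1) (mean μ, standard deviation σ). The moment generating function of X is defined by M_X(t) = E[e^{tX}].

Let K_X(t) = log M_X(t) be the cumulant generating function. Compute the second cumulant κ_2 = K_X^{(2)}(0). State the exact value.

κ_2 = K′′(0) = 1

M_X(t) = e^(t^2/2)
K_X(t) = log M_X(t) = t^2/2
K′(t) = t
K′′(t) = 1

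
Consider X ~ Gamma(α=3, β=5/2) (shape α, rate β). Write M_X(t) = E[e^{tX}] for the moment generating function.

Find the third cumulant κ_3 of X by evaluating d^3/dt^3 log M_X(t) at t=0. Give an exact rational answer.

M_X(t) = 125/(8*(5/2 - t)^3)
K_X(t) = log M_X(t) = -3*log(5/2 - t) - 3*log(2) + 3*log(5)
D^3[K](t) = -48/(8*t^3 - 60*t^2 + 150*t - 125)

κ_3 = D^3[K](0) = 48/125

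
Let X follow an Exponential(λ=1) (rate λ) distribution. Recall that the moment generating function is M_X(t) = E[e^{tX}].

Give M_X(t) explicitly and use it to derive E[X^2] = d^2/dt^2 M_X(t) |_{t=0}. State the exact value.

M_X(t) = 1/(1 - t)
M′(t) = 1/(t^2 - 2*t + 1)
M′′(t) = -2/(t^3 - 3*t^2 + 3*t - 1)

E[X^2] = M′′(0) = 2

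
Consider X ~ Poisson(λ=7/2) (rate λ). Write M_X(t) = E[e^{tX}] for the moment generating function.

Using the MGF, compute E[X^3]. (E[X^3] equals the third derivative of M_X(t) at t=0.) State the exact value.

M_X(t) = e^(7*e^(t)/2 - 7/2)
dM/dt = 7*e^(-7/2)*e^(t)*e^(7*e^(t)/2)/2
d^2M/dt^2 = (49*e^(2*t)*e^(7*e^(t)/2) + 14*e^(t)*e^(7*e^(t)/2))*e^(-7/2)/4
d^3M/dt^3 = (343*e^(3*t)*e^(7*e^(t)/2) + 294*e^(2*t)*e^(7*e^(t)/2) + 28*e^(t)*e^(7*e^(t)/2))*e^(-7/2)/8

E[X^3] = d^3M/dt^3 |_{t=0} = 665/8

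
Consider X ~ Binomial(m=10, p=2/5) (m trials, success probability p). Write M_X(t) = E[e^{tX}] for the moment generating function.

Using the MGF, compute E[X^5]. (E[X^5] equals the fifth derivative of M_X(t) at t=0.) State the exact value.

M_X(t) = (2*e^(t)/5 + 3/5)^10

E[X^5] = M′′′′′(0) = 1857436/625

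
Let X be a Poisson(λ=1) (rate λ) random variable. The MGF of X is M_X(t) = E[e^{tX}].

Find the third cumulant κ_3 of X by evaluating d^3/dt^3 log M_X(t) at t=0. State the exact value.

M_X(t) = e^(e^(t) - 1)
K_X(t) = log M_X(t) = e^(t) - 1
K′(t) = e^(t)
K′′(t) = e^(t)
K′′′(t) = e^(t)

κ_3 = K′′′(0) = 1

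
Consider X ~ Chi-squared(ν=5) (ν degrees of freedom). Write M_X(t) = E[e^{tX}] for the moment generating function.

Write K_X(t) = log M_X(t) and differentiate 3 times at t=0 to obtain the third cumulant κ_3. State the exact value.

M_X(t) = (1 - 2*t)^(-5/2)
K_X(t) = log M_X(t) = -5*log(1 - 2*t)/2
K′(t) = -5/(2*t - 1)
K′′(t) = 10/(4*t^2 - 4*t + 1)
K′′′(t) = -40/(8*t^3 - 12*t^2 + 6*t - 1)

κ_3 = K′′′(0) = 40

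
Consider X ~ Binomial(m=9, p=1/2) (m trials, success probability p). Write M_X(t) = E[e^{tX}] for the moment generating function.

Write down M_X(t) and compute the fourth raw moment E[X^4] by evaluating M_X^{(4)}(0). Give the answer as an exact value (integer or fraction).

E[X^4] = M^(4)(0) = 1395/2

M_X(t) = (e^(t)/2 + 1/2)^9
M^(4)(t) = 6561*e^(9*t)/512 + 72*e^(8*t) + 21609*e^(7*t)/128 + 1701*e^(6*t)/8 + 39375*e^(5*t)/256 + 63*e^(4*t) + 1701*e^(3*t)/128 + 9*e^(2*t)/8 + 9*e^(t)/512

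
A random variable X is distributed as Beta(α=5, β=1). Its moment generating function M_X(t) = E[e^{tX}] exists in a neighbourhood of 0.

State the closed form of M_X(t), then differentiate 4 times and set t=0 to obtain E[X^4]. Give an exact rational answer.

E[X^4] = M′′′′(0) = 5/9

M_X(t) = ₁F₁(5; 6; t)
M′(t) = 5*₁F₁(6; 7; t)/6
M′′(t) = 5*₁F₁(7; 8; t)/7
M′′′(t) = 5*₁F₁(8; 9; t)/8
M′′′′(t) = 5*₁F₁(9; 10; t)/9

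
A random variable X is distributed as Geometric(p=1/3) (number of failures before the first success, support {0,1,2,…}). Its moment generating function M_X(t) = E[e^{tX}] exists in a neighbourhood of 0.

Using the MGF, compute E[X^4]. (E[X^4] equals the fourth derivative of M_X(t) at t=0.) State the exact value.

M_X(t) = 1/(3*(1 - 2*e^(t)/3))
dM/dt = 2*e^(t)/(4*e^(2*t) - 12*e^(t) + 9)
d^2M/dt^2 = (-4*e^(2*t) - 6*e^(t))/(8*e^(3*t) - 36*e^(2*t) + 54*e^(t) - 27)
d^3M/dt^3 = (8*e^(3*t) + 48*e^(2*t) + 18*e^(t))/(16*e^(4*t) - 96*e^(3*t) + 216*e^(2*t) - 216*e^(t) + 81)
d^4M/dt^4 = (-16*e^(4*t) - 264*e^(3*t) - 396*e^(2*t) - 54*e^(t))/(32*e^(5*t) - 240*e^(4*t) + 720*e^(3*t) - 1080*e^(2*t) + 810*e^(t) - 243)

E[X^4] = d^4M/dt^4 |_{t=0} = 730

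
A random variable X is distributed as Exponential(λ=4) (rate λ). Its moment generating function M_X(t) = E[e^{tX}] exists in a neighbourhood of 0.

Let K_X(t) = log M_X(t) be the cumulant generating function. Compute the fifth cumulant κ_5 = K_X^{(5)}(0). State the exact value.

M_X(t) = 4/(4 - t)
K_X(t) = log M_X(t) = -log(4 - t) + 2*log(2)
K^(5)(t) = -24/(t^5 - 20*t^4 + 160*t^3 - 640*t^2 + 1280*t - 1024)

κ_5 = K^(5)(0) = 3/128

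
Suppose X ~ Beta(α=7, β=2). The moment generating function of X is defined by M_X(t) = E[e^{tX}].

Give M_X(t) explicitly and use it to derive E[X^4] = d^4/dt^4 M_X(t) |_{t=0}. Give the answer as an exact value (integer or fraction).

M_X(t) = ₁F₁(7; 9; t)
M^(4)(t) = 14*₁F₁(11; 13; t)/33

E[X^4] = M^(4)(0) = 14/33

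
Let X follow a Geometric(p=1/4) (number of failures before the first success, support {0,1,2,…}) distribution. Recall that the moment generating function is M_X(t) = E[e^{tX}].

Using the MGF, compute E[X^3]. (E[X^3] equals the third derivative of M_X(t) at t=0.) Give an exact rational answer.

E[X^3] = D^3[M](0) = 219

M_X(t) = 1/(4*(1 - 3*e^(t)/4))
D^3[M](t) = (27*e^(3*t) + 144*e^(2*t) + 48*e^(t))/(81*e^(4*t) - 432*e^(3*t) + 864*e^(2*t) - 768*e^(t) + 256)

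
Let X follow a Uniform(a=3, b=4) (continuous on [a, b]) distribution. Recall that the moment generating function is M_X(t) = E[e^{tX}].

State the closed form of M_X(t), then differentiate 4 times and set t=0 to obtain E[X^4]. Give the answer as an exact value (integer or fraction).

M_X(t) = (e^(4*t) - e^(3*t))/t
dM/dt = (4*t*e^(4*t) - 3*t*e^(3*t) - e^(4*t) + e^(3*t))/t^2
d^2M/dt^2 = (16*t^2*e^(4*t) - 9*t^2*e^(3*t) - 8*t*e^(4*t) + 6*t*e^(3*t) + 2*e^(4*t) - 2*e^(3*t))/t^3
d^3M/dt^3 = (64*t^3*e^(4*t) - 27*t^3*e^(3*t) - 48*t^2*e^(4*t) + 27*t^2*e^(3*t) + 24*t*e^(4*t) - 18*t*e^(3*t) - 6*e^(4*t) + 6*e^(3*t))/t^4

E[X^4] = d^4M/dt^4 |_{t=0} = 781/5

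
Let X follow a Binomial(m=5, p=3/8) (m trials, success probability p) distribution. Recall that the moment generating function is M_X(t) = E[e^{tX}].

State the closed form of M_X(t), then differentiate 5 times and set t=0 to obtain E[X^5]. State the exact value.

E[X^5] = d^5M/dt^5 |_{t=0} = 605325/4096

M_X(t) = (3*e^(t)/8 + 5/8)^5
dM/dt = 1215*e^(5*t)/32768 + 2025*e^(4*t)/8192 + 10125*e^(3*t)/16384 + 5625*e^(2*t)/8192 + 9375*e^(t)/32768
d^2M/dt^2 = 6075*e^(5*t)/32768 + 2025*e^(4*t)/2048 + 30375*e^(3*t)/16384 + 5625*e^(2*t)/4096 + 9375*e^(t)/32768
d^3M/dt^3 = 30375*e^(5*t)/32768 + 2025*e^(4*t)/512 + 91125*e^(3*t)/16384 + 5625*e^(2*t)/2048 + 9375*e^(t)/32768
d^4M/dt^4 = 151875*e^(5*t)/32768 + 2025*e^(4*t)/128 + 273375*e^(3*t)/16384 + 5625*e^(2*t)/1024 + 9375*e^(t)/32768
d^5M/dt^5 = 759375*e^(5*t)/32768 + 2025*e^(4*t)/32 + 820125*e^(3*t)/16384 + 5625*e^(2*t)/512 + 9375*e^(t)/32768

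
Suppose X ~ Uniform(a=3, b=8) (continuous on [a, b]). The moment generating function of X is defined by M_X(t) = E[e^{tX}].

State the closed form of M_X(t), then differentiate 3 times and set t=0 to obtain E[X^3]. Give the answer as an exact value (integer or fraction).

M_X(t) = (e^(8*t) - e^(3*t))/(5*t)
M′(t) = (8*t*e^(8*t) - 3*t*e^(3*t) - e^(8*t) + e^(3*t))/(5*t^2)
M′′(t) = (64*t^2*e^(8*t) - 9*t^2*e^(3*t) - 16*t*e^(8*t) + 6*t*e^(3*t) + 2*e^(8*t) - 2*e^(3*t))/(5*t^3)
M′′′(t) = (512*t^3*e^(8*t) - 27*t^3*e^(3*t) - 192*t^2*e^(8*t) + 27*t^2*e^(3*t) + 48*t*e^(8*t) - 18*t*e^(3*t) - 6*e^(8*t) + 6*e^(3*t))/(5*t^4)

E[X^3] = M′′′(0) = 803/4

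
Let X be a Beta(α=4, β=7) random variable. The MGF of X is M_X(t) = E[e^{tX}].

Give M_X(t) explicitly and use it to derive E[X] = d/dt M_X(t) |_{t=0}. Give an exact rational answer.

E[X] = D[M](0) = 4/11

M_X(t) = ₁F₁(4; 11; t)
D[M](t) = 4*₁F₁(5; 12; t)/11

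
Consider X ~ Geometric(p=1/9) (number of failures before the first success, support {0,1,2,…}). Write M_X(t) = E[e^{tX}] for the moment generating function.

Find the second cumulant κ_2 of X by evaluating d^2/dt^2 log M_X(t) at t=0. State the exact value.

M_X(t) = 1/(9*(1 - 8*e^(t)/9))
K_X(t) = log M_X(t) = -log(1 - 8*e^(t)/9) - 2*log(3)
D^2[K](t) = 72*e^(t)/(64*e^(2*t) - 144*e^(t) + 81)

κ_2 = D^2[K](0) = 72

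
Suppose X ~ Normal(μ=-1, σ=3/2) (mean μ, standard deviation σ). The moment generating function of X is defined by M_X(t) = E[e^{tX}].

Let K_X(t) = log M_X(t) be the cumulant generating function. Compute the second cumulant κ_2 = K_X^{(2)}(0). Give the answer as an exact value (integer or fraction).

M_X(t) = e^(9*t^2/8 - t)
K_X(t) = log M_X(t) = 9*t^2/8 - t
D^2[K](t) = 9/4

κ_2 = D^2[K](0) = 9/4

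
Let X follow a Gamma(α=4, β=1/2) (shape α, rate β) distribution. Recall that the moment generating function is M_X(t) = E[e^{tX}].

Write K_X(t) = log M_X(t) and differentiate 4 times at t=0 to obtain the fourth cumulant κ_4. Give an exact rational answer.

M_X(t) = 1/(16*(1/2 - t)^4)
K_X(t) = log M_X(t) = -4*log(1/2 - t) - 4*log(2)
K′(t) = -8/(2*t - 1)
K′′(t) = 16/(4*t^2 - 4*t + 1)
K′′′(t) = -64/(8*t^3 - 12*t^2 + 6*t - 1)
K′′′′(t) = 384/(16*t^4 - 32*t^3 + 24*t^2 - 8*t + 1)

κ_4 = K′′′′(0) = 384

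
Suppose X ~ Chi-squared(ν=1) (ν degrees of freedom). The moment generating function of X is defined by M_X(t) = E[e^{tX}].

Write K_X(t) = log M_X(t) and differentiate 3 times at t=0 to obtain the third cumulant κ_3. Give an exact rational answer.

κ_3 = D^3[K](0) = 8

M_X(t) = 1/√(1 - 2*t)
K_X(t) = log M_X(t) = -log(1 - 2*t)/2
D^3[K](t) = -8/(8*t^3 - 12*t^2 + 6*t - 1)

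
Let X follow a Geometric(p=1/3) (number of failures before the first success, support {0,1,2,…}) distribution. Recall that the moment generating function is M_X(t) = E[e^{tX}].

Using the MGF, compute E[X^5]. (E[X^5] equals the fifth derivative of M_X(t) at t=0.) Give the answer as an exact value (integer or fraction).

E[X^5] = M^(5)(0) = 9002

M_X(t) = 1/(3*(1 - 2*e^(t)/3))
M^(5)(t) = (32*e^(5*t) + 1248*e^(4*t) + 4752*e^(3*t) + 2808*e^(2*t) + 162*e^(t))/(64*e^(6*t) - 576*e^(5*t) + 2160*e^(4*t) - 4320*e^(3*t) + 4860*e^(2*t) - 2916*e^(t) + 729)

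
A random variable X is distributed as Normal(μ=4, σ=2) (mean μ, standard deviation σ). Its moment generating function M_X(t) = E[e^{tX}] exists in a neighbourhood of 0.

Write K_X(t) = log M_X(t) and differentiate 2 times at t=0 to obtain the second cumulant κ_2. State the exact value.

κ_2 = K^(2)(0) = 4

M_X(t) = e^(2*t^2 + 4*t)
K_X(t) = log M_X(t) = 2*t^2 + 4*t
K^(2)(t) = 4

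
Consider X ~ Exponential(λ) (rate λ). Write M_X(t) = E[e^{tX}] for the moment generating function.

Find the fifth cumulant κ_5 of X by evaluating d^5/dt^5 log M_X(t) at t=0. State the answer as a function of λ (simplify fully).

κ_5 = d^5K/dt^5 |_{t=0} = 24/λ^5

M_X(t) = λ/(λ - t)
K_X(t) = log M_X(t) = log(λ) - log(λ - t)
dK/dt = -1/(-λ + t)
d^2K/dt^2 = 1/(λ^2 - 2*λ*t + t^2)
d^3K/dt^3 = -2/(-λ^3 + 3*λ^2*t - 3*λ*t^2 + t^3)
d^4K/dt^4 = 6/(λ^4 - 4*λ^3*t + 6*λ^2*t^2 - 4*λ*t^3 + t^4)
d^5K/dt^5 = -24/(-λ^5 + 5*λ^4*t - 10*λ^3*t^2 + 10*λ^2*t^3 - 5*λ*t^4 + t^5)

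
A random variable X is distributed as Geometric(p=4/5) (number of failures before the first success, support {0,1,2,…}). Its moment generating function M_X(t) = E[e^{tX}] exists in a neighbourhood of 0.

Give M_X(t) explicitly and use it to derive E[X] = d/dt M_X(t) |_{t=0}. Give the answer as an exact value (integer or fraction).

E[X] = D[M](0) = 1/4

M_X(t) = 4/(5*(1 - e^(t)/5))
D[M](t) = 4*e^(t)/(e^(2*t) - 10*e^(t) + 25)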